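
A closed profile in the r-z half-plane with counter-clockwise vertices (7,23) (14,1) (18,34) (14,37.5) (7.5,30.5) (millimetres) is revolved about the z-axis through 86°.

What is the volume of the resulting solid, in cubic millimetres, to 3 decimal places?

Volume = 4239.808 mm³

Profile (r,z), 5 vertices: (7,23) (14,1) (18,34) (14,37.5) (7.5,30.5)
edge 0: (7,23)→(14,1)  cross = 7·1 − 14·23 = -315.0000; (r_i+r_j)·cross = 21·-315.0000 = -6615.0000
edge 1: (14,1)→(18,34)  cross = 14·34 − 18·1 = 458.0000; (r_i+r_j)·cross = 32·458.0000 = 14656.0000
edge 2: (18,34)→(14,37.5)  cross = 18·37.5 − 14·34 = 199.0000; (r_i+r_j)·cross = 32·199.0000 = 6368.0000
edge 3: (14,37.5)→(7.5,30.5)  cross = 14·30.5 − 7.5·37.5 = 145.7500; (r_i+r_j)·cross = 21.5·145.7500 = 3133.6250
edge 4: (7.5,30.5)→(7,23)  cross = 7.5·23 − 7·30.5 = -41.0000; (r_i+r_j)·cross = 14.5·-41.0000 = -594.5000
Σcross = 446.7500 → A = |Σcross|/2 = 223.3750 mm²
Σ(r_i+r_j)·cross = 16948.1250 → first moment M = |Σ|/6 = 2824.6875
R_c = M/A = 2824.6875/223.3750 = 12.6455 mm
θ = 86° = 1.500983 rad
V = θ·R_c·A = 1.500983·12.6455·223.3750 = 4239.808 mm³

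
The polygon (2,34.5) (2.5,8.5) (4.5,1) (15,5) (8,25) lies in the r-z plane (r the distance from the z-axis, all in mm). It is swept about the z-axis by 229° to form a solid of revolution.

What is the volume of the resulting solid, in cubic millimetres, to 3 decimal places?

Volume = 6361.163 mm³

Profile (r,z), 5 vertices: (2,34.5) (2.5,8.5) (4.5,1) (15,5) (8,25)
edge 0: (2,34.5)→(2.5,8.5)  cross = 2·8.5 − 2.5·34.5 = -69.2500; (r_i+r_j)·cross = 4.5·-69.2500 = -311.6250
edge 1: (2.5,8.5)→(4.5,1)  cross = 2.5·1 − 4.5·8.5 = -35.7500; (r_i+r_j)·cross = 7·-35.7500 = -250.2500
edge 2: (4.5,1)→(15,5)  cross = 4.5·5 − 15·1 = 7.5000; (r_i+r_j)·cross = 19.5·7.5000 = 146.2500
edge 3: (15,5)→(8,25)  cross = 15·25 − 8·5 = 335.0000; (r_i+r_j)·cross = 23·335.0000 = 7705.0000
edge 4: (8,25)→(2,34.5)  cross = 8·34.5 − 2·25 = 226.0000; (r_i+r_j)·cross = 10·226.0000 = 2260.0000
Σcross = 463.5000 → A = |Σcross|/2 = 231.7500 mm²
Σ(r_i+r_j)·cross = 9549.3750 → first moment M = |Σ|/6 = 1591.5625
R_c = M/A = 1591.5625/231.7500 = 6.8676 mm
θ = 229° = 3.996804 rad
V = θ·R_c·A = 3.996804·6.8676·231.7500 = 6361.163 mm³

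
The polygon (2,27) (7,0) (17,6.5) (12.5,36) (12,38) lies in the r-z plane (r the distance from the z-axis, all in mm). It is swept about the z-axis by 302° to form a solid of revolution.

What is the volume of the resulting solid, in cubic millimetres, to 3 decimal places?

Profile (r,z), 5 vertices: (2,27) (7,0) (17,6.5) (12.5,36) (12,38)
edge 0: (2,27)→(7,0)  cross = 2·0 − 7·27 = -189.0000; (r_i+r_j)·cross = 9·-189.0000 = -1701.0000
edge 1: (7,0)→(17,6.5)  cross = 7·6.5 − 17·0 = 45.5000; (r_i+r_j)·cross = 24·45.5000 = 1092.0000
edge 2: (17,6.5)→(12.5,36)  cross = 17·36 − 12.5·6.5 = 530.7500; (r_i+r_j)·cross = 29.5·530.7500 = 15657.1250
edge 3: (12.5,36)→(12,38)  cross = 12.5·38 − 12·36 = 43.0000; (r_i+r_j)·cross = 24.5·43.0000 = 1053.5000
edge 4: (12,38)→(2,27)  cross = 12·27 − 2·38 = 248.0000; (r_i+r_j)·cross = 14·248.0000 = 3472.0000
Σcross = 678.2500 → A = |Σcross|/2 = 339.1250 mm²
Σ(r_i+r_j)·cross = 19573.6250 → first moment M = |Σ|/6 = 3262.2708
R_c = M/A = 3262.2708/339.1250 = 9.6197 mm
θ = 302° = 5.270894 rad
V = θ·R_c·A = 5.270894·9.6197·339.1250 = 17195.085 mm³

Volume = 17195.085 mm³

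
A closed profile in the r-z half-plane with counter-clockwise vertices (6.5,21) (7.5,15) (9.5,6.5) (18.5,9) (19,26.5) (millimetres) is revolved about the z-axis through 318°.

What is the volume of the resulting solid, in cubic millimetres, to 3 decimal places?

Profile (r,z), 5 vertices: (6.5,21) (7.5,15) (9.5,6.5) (18.5,9) (19,26.5)
edge 0: (6.5,21)→(7.5,15)  cross = 6.5·15 − 7.5·21 = -60.0000; (r_i+r_j)·cross = 14·-60.0000 = -840.0000
edge 1: (7.5,15)→(9.5,6.5)  cross = 7.5·6.5 − 9.5·15 = -93.7500; (r_i+r_j)·cross = 17·-93.7500 = -1593.7500
edge 2: (9.5,6.5)→(18.5,9)  cross = 9.5·9 − 18.5·6.5 = -34.7500; (r_i+r_j)·cross = 28·-34.7500 = -973.0000
edge 3: (18.5,9)→(19,26.5)  cross = 18.5·26.5 − 19·9 = 319.2500; (r_i+r_j)·cross = 37.5·319.2500 = 11971.8750
edge 4: (19,26.5)→(6.5,21)  cross = 19·21 − 6.5·26.5 = 226.7500; (r_i+r_j)·cross = 25.5·226.7500 = 5782.1250
Σcross = 357.5000 → A = |Σcross|/2 = 178.7500 mm²
Σ(r_i+r_j)·cross = 14347.2500 → first moment M = |Σ|/6 = 2391.2083
R_c = M/A = 2391.2083/178.7500 = 13.3774 mm
θ = 318° = 5.550147 rad
V = θ·R_c·A = 5.550147·13.3774·178.7500 = 13271.558 mm³

Volume = 13271.558 mm³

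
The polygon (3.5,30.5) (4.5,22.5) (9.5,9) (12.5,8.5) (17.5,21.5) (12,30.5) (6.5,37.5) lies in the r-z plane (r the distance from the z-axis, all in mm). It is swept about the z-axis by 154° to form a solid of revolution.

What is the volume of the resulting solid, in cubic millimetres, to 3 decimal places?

Profile (r,z), 7 vertices: (3.5,30.5) (4.5,22.5) (9.5,9) (12.5,8.5) (17.5,21.5) (12,30.5) (6.5,37.5)
edge 0: (3.5,30.5)→(4.5,22.5)  cross = 3.5·22.5 − 4.5·30.5 = -58.5000; (r_i+r_j)·cross = 8·-58.5000 = -468.0000
edge 1: (4.5,22.5)→(9.5,9)  cross = 4.5·9 − 9.5·22.5 = -173.2500; (r_i+r_j)·cross = 14·-173.2500 = -2425.5000
edge 2: (9.5,9)→(12.5,8.5)  cross = 9.5·8.5 − 12.5·9 = -31.7500; (r_i+r_j)·cross = 22·-31.7500 = -698.5000
edge 3: (12.5,8.5)→(17.5,21.5)  cross = 12.5·21.5 − 17.5·8.5 = 120.0000; (r_i+r_j)·cross = 30·120.0000 = 3600.0000
edge 4: (17.5,21.5)→(12,30.5)  cross = 17.5·30.5 − 12·21.5 = 275.7500; (r_i+r_j)·cross = 29.5·275.7500 = 8134.6250
edge 5: (12,30.5)→(6.5,37.5)  cross = 12·37.5 − 6.5·30.5 = 251.7500; (r_i+r_j)·cross = 18.5·251.7500 = 4657.3750
edge 6: (6.5,37.5)→(3.5,30.5)  cross = 6.5·30.5 − 3.5·37.5 = 67.0000; (r_i+r_j)·cross = 10·67.0000 = 670.0000
Σcross = 451.0000 → A = |Σcross|/2 = 225.5000 mm²
Σ(r_i+r_j)·cross = 13470.0000 → first moment M = |Σ|/6 = 2245.0000
R_c = M/A = 2245.0000/225.5000 = 9.9557 mm
θ = 154° = 2.687807 rad
V = θ·R_c·A = 2.687807·9.9557·225.5000 = 6034.127 mm³

Volume = 6034.127 mm³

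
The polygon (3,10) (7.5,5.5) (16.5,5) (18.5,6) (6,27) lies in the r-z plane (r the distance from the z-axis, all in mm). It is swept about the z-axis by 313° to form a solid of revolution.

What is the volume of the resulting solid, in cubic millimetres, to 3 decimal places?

Volume = 8651.382 mm³

Profile (r,z), 5 vertices: (3,10) (7.5,5.5) (16.5,5) (18.5,6) (6,27)
edge 0: (3,10)→(7.5,5.5)  cross = 3·5.5 − 7.5·10 = -58.5000; (r_i+r_j)·cross = 10.5·-58.5000 = -614.2500
edge 1: (7.5,5.5)→(16.5,5)  cross = 7.5·5 − 16.5·5.5 = -53.2500; (r_i+r_j)·cross = 24·-53.2500 = -1278.0000
edge 2: (16.5,5)→(18.5,6)  cross = 16.5·6 − 18.5·5 = 6.5000; (r_i+r_j)·cross = 35·6.5000 = 227.5000
edge 3: (18.5,6)→(6,27)  cross = 18.5·27 − 6·6 = 463.5000; (r_i+r_j)·cross = 24.5·463.5000 = 11355.7500
edge 4: (6,27)→(3,10)  cross = 6·10 − 3·27 = -21.0000; (r_i+r_j)·cross = 9·-21.0000 = -189.0000
Σcross = 337.2500 → A = |Σcross|/2 = 168.6250 mm²
Σ(r_i+r_j)·cross = 9502.0000 → first moment M = |Σ|/6 = 1583.6667
R_c = M/A = 1583.6667/168.6250 = 9.3916 mm
θ = 313° = 5.462881 rad
V = θ·R_c·A = 5.462881·9.3916·168.6250 = 8651.382 mm³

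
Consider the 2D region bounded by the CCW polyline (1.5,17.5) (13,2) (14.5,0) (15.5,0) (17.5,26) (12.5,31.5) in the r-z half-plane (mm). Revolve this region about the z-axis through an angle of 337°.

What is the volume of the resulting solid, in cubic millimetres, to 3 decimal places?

Volume = 18071.461 mm³

Profile (r,z), 6 vertices: (1.5,17.5) (13,2) (14.5,0) (15.5,0) (17.5,26) (12.5,31.5)
edge 0: (1.5,17.5)→(13,2)  cross = 1.5·2 − 13·17.5 = -224.5000; (r_i+r_j)·cross = 14.5·-224.5000 = -3255.2500
edge 1: (13,2)→(14.5,0)  cross = 13·0 − 14.5·2 = -29.0000; (r_i+r_j)·cross = 27.5·-29.0000 = -797.5000
edge 2: (14.5,0)→(15.5,0)  cross = 14.5·0 − 15.5·0 = 0.0000; (r_i+r_j)·cross = 30·0.0000 = 0.0000
edge 3: (15.5,0)→(17.5,26)  cross = 15.5·26 − 17.5·0 = 403.0000; (r_i+r_j)·cross = 33·403.0000 = 13299.0000
edge 4: (17.5,26)→(12.5,31.5)  cross = 17.5·31.5 − 12.5·26 = 226.2500; (r_i+r_j)·cross = 30·226.2500 = 6787.5000
edge 5: (12.5,31.5)→(1.5,17.5)  cross = 12.5·17.5 − 1.5·31.5 = 171.5000; (r_i+r_j)·cross = 14·171.5000 = 2401.0000
Σcross = 547.2500 → A = |Σcross|/2 = 273.6250 mm²
Σ(r_i+r_j)·cross = 18434.7500 → first moment M = |Σ|/6 = 3072.4583
R_c = M/A = 3072.4583/273.6250 = 11.2287 mm
θ = 337° = 5.881760 rad
V = θ·R_c·A = 5.881760·11.2287·273.6250 = 18071.461 mm³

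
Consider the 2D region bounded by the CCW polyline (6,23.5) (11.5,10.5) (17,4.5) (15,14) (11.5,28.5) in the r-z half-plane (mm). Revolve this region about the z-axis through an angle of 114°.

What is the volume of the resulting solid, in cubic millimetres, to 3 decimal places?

Profile (r,z), 5 vertices: (6,23.5) (11.5,10.5) (17,4.5) (15,14) (11.5,28.5)
edge 0: (6,23.5)→(11.5,10.5)  cross = 6·10.5 − 11.5·23.5 = -207.2500; (r_i+r_j)·cross = 17.5·-207.2500 = -3626.8750
edge 1: (11.5,10.5)→(17,4.5)  cross = 11.5·4.5 − 17·10.5 = -126.7500; (r_i+r_j)·cross = 28.5·-126.7500 = -3612.3750
edge 2: (17,4.5)→(15,14)  cross = 17·14 − 15·4.5 = 170.5000; (r_i+r_j)·cross = 32·170.5000 = 5456.0000
edge 3: (15,14)→(11.5,28.5)  cross = 15·28.5 − 11.5·14 = 266.5000; (r_i+r_j)·cross = 26.5·266.5000 = 7062.2500
edge 4: (11.5,28.5)→(6,23.5)  cross = 11.5·23.5 − 6·28.5 = 99.2500; (r_i+r_j)·cross = 17.5·99.2500 = 1736.8750
Σcross = 202.2500 → A = |Σcross|/2 = 101.1250 mm²
Σ(r_i+r_j)·cross = 7015.8750 → first moment M = |Σ|/6 = 1169.3125
R_c = M/A = 1169.3125/101.1250 = 11.5630 mm
θ = 114° = 1.989675 rad
V = θ·R_c·A = 1.989675·11.5630·101.1250 = 2326.552 mm³

Volume = 2326.552 mm³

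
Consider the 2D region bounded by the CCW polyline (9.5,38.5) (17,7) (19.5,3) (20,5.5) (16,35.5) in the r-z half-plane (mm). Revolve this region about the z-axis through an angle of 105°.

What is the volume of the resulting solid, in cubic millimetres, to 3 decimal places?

Volume = 3867.922 mm³

Profile (r,z), 5 vertices: (9.5,38.5) (17,7) (19.5,3) (20,5.5) (16,35.5)
edge 0: (9.5,38.5)→(17,7)  cross = 9.5·7 − 17·38.5 = -588.0000; (r_i+r_j)·cross = 26.5·-588.0000 = -15582.0000
edge 1: (17,7)→(19.5,3)  cross = 17·3 − 19.5·7 = -85.5000; (r_i+r_j)·cross = 36.5·-85.5000 = -3120.7500
edge 2: (19.5,3)→(20,5.5)  cross = 19.5·5.5 − 20·3 = 47.2500; (r_i+r_j)·cross = 39.5·47.2500 = 1866.3750
edge 3: (20,5.5)→(16,35.5)  cross = 20·35.5 − 16·5.5 = 622.0000; (r_i+r_j)·cross = 36·622.0000 = 22392.0000
edge 4: (16,35.5)→(9.5,38.5)  cross = 16·38.5 − 9.5·35.5 = 278.7500; (r_i+r_j)·cross = 25.5·278.7500 = 7108.1250
Σcross = 274.5000 → A = |Σcross|/2 = 137.2500 mm²
Σ(r_i+r_j)·cross = 12663.7500 → first moment M = |Σ|/6 = 2110.6250
R_c = M/A = 2110.6250/137.2500 = 15.3780 mm
θ = 105° = 1.832596 rad
V = θ·R_c·A = 1.832596·15.3780·137.2500 = 3867.922 mm³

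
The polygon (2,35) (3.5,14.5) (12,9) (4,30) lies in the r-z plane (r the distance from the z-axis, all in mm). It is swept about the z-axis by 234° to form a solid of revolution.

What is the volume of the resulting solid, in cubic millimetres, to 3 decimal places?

Profile (r,z), 4 vertices: (2,35) (3.5,14.5) (12,9) (4,30)
edge 0: (2,35)→(3.5,14.5)  cross = 2·14.5 − 3.5·35 = -93.5000; (r_i+r_j)·cross = 5.5·-93.5000 = -514.2500
edge 1: (3.5,14.5)→(12,9)  cross = 3.5·9 − 12·14.5 = -142.5000; (r_i+r_j)·cross = 15.5·-142.5000 = -2208.7500
edge 2: (12,9)→(4,30)  cross = 12·30 − 4·9 = 324.0000; (r_i+r_j)·cross = 16·324.0000 = 5184.0000
edge 3: (4,30)→(2,35)  cross = 4·35 − 2·30 = 80.0000; (r_i+r_j)·cross = 6·80.0000 = 480.0000
Σcross = 168.0000 → A = |Σcross|/2 = 84.0000 mm²
Σ(r_i+r_j)·cross = 2941.0000 → first moment M = |Σ|/6 = 490.1667
R_c = M/A = 490.1667/84.0000 = 5.8353 mm
θ = 234° = 4.084070 rad
V = θ·R_c·A = 4.084070·5.8353·84.0000 = 2001.875 mm³

Volume = 2001.875 mm³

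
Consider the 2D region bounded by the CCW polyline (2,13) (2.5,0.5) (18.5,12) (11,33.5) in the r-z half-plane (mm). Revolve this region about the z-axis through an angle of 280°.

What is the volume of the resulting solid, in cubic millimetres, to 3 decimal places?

Volume = 12763.520 mm³

Profile (r,z), 4 vertices: (2,13) (2.5,0.5) (18.5,12) (11,33.5)
edge 0: (2,13)→(2.5,0.5)  cross = 2·0.5 − 2.5·13 = -31.5000; (r_i+r_j)·cross = 4.5·-31.5000 = -141.7500
edge 1: (2.5,0.5)→(18.5,12)  cross = 2.5·12 − 18.5·0.5 = 20.7500; (r_i+r_j)·cross = 21·20.7500 = 435.7500
edge 2: (18.5,12)→(11,33.5)  cross = 18.5·33.5 − 11·12 = 487.7500; (r_i+r_j)·cross = 29.5·487.7500 = 14388.6250
edge 3: (11,33.5)→(2,13)  cross = 11·13 − 2·33.5 = 76.0000; (r_i+r_j)·cross = 13·76.0000 = 988.0000
Σcross = 553.0000 → A = |Σcross|/2 = 276.5000 mm²
Σ(r_i+r_j)·cross = 15670.6250 → first moment M = |Σ|/6 = 2611.7708
R_c = M/A = 2611.7708/276.5000 = 9.4458 mm
θ = 280° = 4.886922 rad
V = θ·R_c·A = 4.886922·9.4458·276.5000 = 12763.520 mm³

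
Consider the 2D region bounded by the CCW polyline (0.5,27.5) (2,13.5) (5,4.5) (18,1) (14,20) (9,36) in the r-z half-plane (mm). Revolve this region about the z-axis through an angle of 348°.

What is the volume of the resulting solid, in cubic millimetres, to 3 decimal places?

Profile (r,z), 6 vertices: (0.5,27.5) (2,13.5) (5,4.5) (18,1) (14,20) (9,36)
edge 0: (0.5,27.5)→(2,13.5)  cross = 0.5·13.5 − 2·27.5 = -48.2500; (r_i+r_j)·cross = 2.5·-48.2500 = -120.6250
edge 1: (2,13.5)→(5,4.5)  cross = 2·4.5 − 5·13.5 = -58.5000; (r_i+r_j)·cross = 7·-58.5000 = -409.5000
edge 2: (5,4.5)→(18,1)  cross = 5·1 − 18·4.5 = -76.0000; (r_i+r_j)·cross = 23·-76.0000 = -1748.0000
edge 3: (18,1)→(14,20)  cross = 18·20 − 14·1 = 346.0000; (r_i+r_j)·cross = 32·346.0000 = 11072.0000
edge 4: (14,20)→(9,36)  cross = 14·36 − 9·20 = 324.0000; (r_i+r_j)·cross = 23·324.0000 = 7452.0000
edge 5: (9,36)→(0.5,27.5)  cross = 9·27.5 − 0.5·36 = 229.5000; (r_i+r_j)·cross = 9.5·229.5000 = 2180.2500
Σcross = 716.7500 → A = |Σcross|/2 = 358.3750 mm²
Σ(r_i+r_j)·cross = 18426.1250 → first moment M = |Σ|/6 = 3071.0208
R_c = M/A = 3071.0208/358.3750 = 8.5693 mm
θ = 348° = 6.073746 rad
V = θ·R_c·A = 6.073746·8.5693·358.3750 = 18652.600 mm³

Volume = 18652.600 mm³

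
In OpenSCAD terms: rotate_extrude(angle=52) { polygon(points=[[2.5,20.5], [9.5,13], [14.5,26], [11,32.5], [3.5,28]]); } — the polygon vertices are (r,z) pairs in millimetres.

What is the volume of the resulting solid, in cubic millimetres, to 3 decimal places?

Volume = 1060.043 mm³

Profile (r,z), 5 vertices: (2.5,20.5) (9.5,13) (14.5,26) (11,32.5) (3.5,28)
edge 0: (2.5,20.5)→(9.5,13)  cross = 2.5·13 − 9.5·20.5 = -162.2500; (r_i+r_j)·cross = 12·-162.2500 = -1947.0000
edge 1: (9.5,13)→(14.5,26)  cross = 9.5·26 − 14.5·13 = 58.5000; (r_i+r_j)·cross = 24·58.5000 = 1404.0000
edge 2: (14.5,26)→(11,32.5)  cross = 14.5·32.5 − 11·26 = 185.2500; (r_i+r_j)·cross = 25.5·185.2500 = 4723.8750
edge 3: (11,32.5)→(3.5,28)  cross = 11·28 − 3.5·32.5 = 194.2500; (r_i+r_j)·cross = 14.5·194.2500 = 2816.6250
edge 4: (3.5,28)→(2.5,20.5)  cross = 3.5·20.5 − 2.5·28 = 1.7500; (r_i+r_j)·cross = 6·1.7500 = 10.5000
Σcross = 277.5000 → A = |Σcross|/2 = 138.7500 mm²
Σ(r_i+r_j)·cross = 7008.0000 → first moment M = |Σ|/6 = 1168.0000
R_c = M/A = 1168.0000/138.7500 = 8.4180 mm
θ = 52° = 0.907571 rad
V = θ·R_c·A = 0.907571·8.4180·138.7500 = 1060.043 mm³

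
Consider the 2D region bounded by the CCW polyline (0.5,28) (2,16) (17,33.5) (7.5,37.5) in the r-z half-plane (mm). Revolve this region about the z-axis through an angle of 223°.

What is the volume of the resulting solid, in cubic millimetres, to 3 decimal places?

Profile (r,z), 4 vertices: (0.5,28) (2,16) (17,33.5) (7.5,37.5)
edge 0: (0.5,28)→(2,16)  cross = 0.5·16 − 2·28 = -48.0000; (r_i+r_j)·cross = 2.5·-48.0000 = -120.0000
edge 1: (2,16)→(17,33.5)  cross = 2·33.5 − 17·16 = -205.0000; (r_i+r_j)·cross = 19·-205.0000 = -3895.0000
edge 2: (17,33.5)→(7.5,37.5)  cross = 17·37.5 − 7.5·33.5 = 386.2500; (r_i+r_j)·cross = 24.5·386.2500 = 9463.1250
edge 3: (7.5,37.5)→(0.5,28)  cross = 7.5·28 − 0.5·37.5 = 191.2500; (r_i+r_j)·cross = 8·191.2500 = 1530.0000
Σcross = 324.5000 → A = |Σcross|/2 = 162.2500 mm²
Σ(r_i+r_j)·cross = 6978.1250 → first moment M = |Σ|/6 = 1163.0208
R_c = M/A = 1163.0208/162.2500 = 7.1681 mm
θ = 223° = 3.892084 rad
V = θ·R_c·A = 3.892084·7.1681·162.2500 = 4526.575 mm³

Volume = 4526.575 mm³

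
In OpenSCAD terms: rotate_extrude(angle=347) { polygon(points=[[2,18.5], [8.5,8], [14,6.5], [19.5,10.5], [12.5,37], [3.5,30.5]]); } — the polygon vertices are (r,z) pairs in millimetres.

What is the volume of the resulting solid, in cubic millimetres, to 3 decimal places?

Profile (r,z), 6 vertices: (2,18.5) (8.5,8) (14,6.5) (19.5,10.5) (12.5,37) (3.5,30.5)
edge 0: (2,18.5)→(8.5,8)  cross = 2·8 − 8.5·18.5 = -141.2500; (r_i+r_j)·cross = 10.5·-141.2500 = -1483.1250
edge 1: (8.5,8)→(14,6.5)  cross = 8.5·6.5 − 14·8 = -56.7500; (r_i+r_j)·cross = 22.5·-56.7500 = -1276.8750
edge 2: (14,6.5)→(19.5,10.5)  cross = 14·10.5 − 19.5·6.5 = 20.2500; (r_i+r_j)·cross = 33.5·20.2500 = 678.3750
edge 3: (19.5,10.5)→(12.5,37)  cross = 19.5·37 − 12.5·10.5 = 590.2500; (r_i+r_j)·cross = 32·590.2500 = 18888.0000
edge 4: (12.5,37)→(3.5,30.5)  cross = 12.5·30.5 − 3.5·37 = 251.7500; (r_i+r_j)·cross = 16·251.7500 = 4028.0000
edge 5: (3.5,30.5)→(2,18.5)  cross = 3.5·18.5 − 2·30.5 = 3.7500; (r_i+r_j)·cross = 5.5·3.7500 = 20.6250
Σcross = 668.0000 → A = |Σcross|/2 = 334.0000 mm²
Σ(r_i+r_j)·cross = 20855.0000 → first moment M = |Σ|/6 = 3475.8333
R_c = M/A = 3475.8333/334.0000 = 10.4067 mm
θ = 347° = 6.056293 rad
V = θ·R_c·A = 6.056293·10.4067·334.0000 = 21050.663 mm³

Volume = 21050.663 mm³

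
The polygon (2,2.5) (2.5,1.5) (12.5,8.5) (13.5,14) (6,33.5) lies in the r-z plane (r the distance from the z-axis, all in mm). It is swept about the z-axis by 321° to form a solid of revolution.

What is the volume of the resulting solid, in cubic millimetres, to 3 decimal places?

Profile (r,z), 5 vertices: (2,2.5) (2.5,1.5) (12.5,8.5) (13.5,14) (6,33.5)
edge 0: (2,2.5)→(2.5,1.5)  cross = 2·1.5 − 2.5·2.5 = -3.2500; (r_i+r_j)·cross = 4.5·-3.2500 = -14.6250
edge 1: (2.5,1.5)→(12.5,8.5)  cross = 2.5·8.5 − 12.5·1.5 = 2.5000; (r_i+r_j)·cross = 15·2.5000 = 37.5000
edge 2: (12.5,8.5)→(13.5,14)  cross = 12.5·14 − 13.5·8.5 = 60.2500; (r_i+r_j)·cross = 26·60.2500 = 1566.5000
edge 3: (13.5,14)→(6,33.5)  cross = 13.5·33.5 − 6·14 = 368.2500; (r_i+r_j)·cross = 19.5·368.2500 = 7180.8750
edge 4: (6,33.5)→(2,2.5)  cross = 6·2.5 − 2·33.5 = -52.0000; (r_i+r_j)·cross = 8·-52.0000 = -416.0000
Σcross = 375.7500 → A = |Σcross|/2 = 187.8750 mm²
Σ(r_i+r_j)·cross = 8354.2500 → first moment M = |Σ|/6 = 1392.3750
R_c = M/A = 1392.3750/187.8750 = 7.4112 mm
θ = 321° = 5.602507 rad
V = θ·R_c·A = 5.602507·7.4112·187.8750 = 7800.791 mm³

Volume = 7800.791 mm³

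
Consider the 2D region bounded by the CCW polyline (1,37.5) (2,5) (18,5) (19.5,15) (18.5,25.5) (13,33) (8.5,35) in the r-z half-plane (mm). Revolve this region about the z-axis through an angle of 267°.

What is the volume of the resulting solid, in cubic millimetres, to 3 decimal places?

Profile (r,z), 7 vertices: (1,37.5) (2,5) (18,5) (19.5,15) (18.5,25.5) (13,33) (8.5,35)
edge 0: (1,37.5)→(2,5)  cross = 1·5 − 2·37.5 = -70.0000; (r_i+r_j)·cross = 3·-70.0000 = -210.0000
edge 1: (2,5)→(18,5)  cross = 2·5 − 18·5 = -80.0000; (r_i+r_j)·cross = 20·-80.0000 = -1600.0000
edge 2: (18,5)→(19.5,15)  cross = 18·15 − 19.5·5 = 172.5000; (r_i+r_j)·cross = 37.5·172.5000 = 6468.7500
edge 3: (19.5,15)→(18.5,25.5)  cross = 19.5·25.5 − 18.5·15 = 219.7500; (r_i+r_j)·cross = 38·219.7500 = 8350.5000
edge 4: (18.5,25.5)→(13,33)  cross = 18.5·33 − 13·25.5 = 279.0000; (r_i+r_j)·cross = 31.5·279.0000 = 8788.5000
edge 5: (13,33)→(8.5,35)  cross = 13·35 − 8.5·33 = 174.5000; (r_i+r_j)·cross = 21.5·174.5000 = 3751.7500
edge 6: (8.5,35)→(1,37.5)  cross = 8.5·37.5 − 1·35 = 283.7500; (r_i+r_j)·cross = 9.5·283.7500 = 2695.6250
Σcross = 979.5000 → A = |Σcross|/2 = 489.7500 mm²
Σ(r_i+r_j)·cross = 28245.1250 → first moment M = |Σ|/6 = 4707.5208
R_c = M/A = 4707.5208/489.7500 = 9.6121 mm
θ = 267° = 4.660029 rad
V = θ·R_c·A = 4.660029·9.6121·489.7500 = 21937.184 mm³

Volume = 21937.184 mm³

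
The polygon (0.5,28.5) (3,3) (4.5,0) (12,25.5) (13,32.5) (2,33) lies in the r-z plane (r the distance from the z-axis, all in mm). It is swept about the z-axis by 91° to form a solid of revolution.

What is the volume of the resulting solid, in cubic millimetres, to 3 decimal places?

Profile (r,z), 6 vertices: (0.5,28.5) (3,3) (4.5,0) (12,25.5) (13,32.5) (2,33)
edge 0: (0.5,28.5)→(3,3)  cross = 0.5·3 − 3·28.5 = -84.0000; (r_i+r_j)·cross = 3.5·-84.0000 = -294.0000
edge 1: (3,3)→(4.5,0)  cross = 3·0 − 4.5·3 = -13.5000; (r_i+r_j)·cross = 7.5·-13.5000 = -101.2500
edge 2: (4.5,0)→(12,25.5)  cross = 4.5·25.5 − 12·0 = 114.7500; (r_i+r_j)·cross = 16.5·114.7500 = 1893.3750
edge 3: (12,25.5)→(13,32.5)  cross = 12·32.5 − 13·25.5 = 58.5000; (r_i+r_j)·cross = 25·58.5000 = 1462.5000
edge 4: (13,32.5)→(2,33)  cross = 13·33 − 2·32.5 = 364.0000; (r_i+r_j)·cross = 15·364.0000 = 5460.0000
edge 5: (2,33)→(0.5,28.5)  cross = 2·28.5 − 0.5·33 = 40.5000; (r_i+r_j)·cross = 2.5·40.5000 = 101.2500
Σcross = 480.2500 → A = |Σcross|/2 = 240.1250 mm²
Σ(r_i+r_j)·cross = 8521.8750 → first moment M = |Σ|/6 = 1420.3125
R_c = M/A = 1420.3125/240.1250 = 5.9149 mm
θ = 91° = 1.588250 rad
V = θ·R_c·A = 1.588250·5.9149·240.1250 = 2255.811 mm³

Volume = 2255.811 mm³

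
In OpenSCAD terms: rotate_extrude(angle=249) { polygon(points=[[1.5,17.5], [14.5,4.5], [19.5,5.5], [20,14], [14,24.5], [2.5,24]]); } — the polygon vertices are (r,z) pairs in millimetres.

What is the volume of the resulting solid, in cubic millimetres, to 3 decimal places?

Profile (r,z), 6 vertices: (1.5,17.5) (14.5,4.5) (19.5,5.5) (20,14) (14,24.5) (2.5,24)
edge 0: (1.5,17.5)→(14.5,4.5)  cross = 1.5·4.5 − 14.5·17.5 = -247.0000; (r_i+r_j)·cross = 16·-247.0000 = -3952.0000
edge 1: (14.5,4.5)→(19.5,5.5)  cross = 14.5·5.5 − 19.5·4.5 = -8.0000; (r_i+r_j)·cross = 34·-8.0000 = -272.0000
edge 2: (19.5,5.5)→(20,14)  cross = 19.5·14 − 20·5.5 = 163.0000; (r_i+r_j)·cross = 39.5·163.0000 = 6438.5000
edge 3: (20,14)→(14,24.5)  cross = 20·24.5 − 14·14 = 294.0000; (r_i+r_j)·cross = 34·294.0000 = 9996.0000
edge 4: (14,24.5)→(2.5,24)  cross = 14·24 − 2.5·24.5 = 274.7500; (r_i+r_j)·cross = 16.5·274.7500 = 4533.3750
edge 5: (2.5,24)→(1.5,17.5)  cross = 2.5·17.5 − 1.5·24 = 7.7500; (r_i+r_j)·cross = 4·7.7500 = 31.0000
Σcross = 484.5000 → A = |Σcross|/2 = 242.2500 mm²
Σ(r_i+r_j)·cross = 16774.8750 → first moment M = |Σ|/6 = 2795.8125
R_c = M/A = 2795.8125/242.2500 = 11.5410 mm
θ = 249° = 4.345870 rad
V = θ·R_c·A = 4.345870·11.5410·242.2500 = 12150.237 mm³

Volume = 12150.237 mm³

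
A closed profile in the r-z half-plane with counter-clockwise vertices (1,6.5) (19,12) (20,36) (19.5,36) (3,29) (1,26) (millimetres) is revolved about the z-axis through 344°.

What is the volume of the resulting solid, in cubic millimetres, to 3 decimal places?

Volume = 26264.954 mm³

Profile (r,z), 6 vertices: (1,6.5) (19,12) (20,36) (19.5,36) (3,29) (1,26)
edge 0: (1,6.5)→(19,12)  cross = 1·12 − 19·6.5 = -111.5000; (r_i+r_j)·cross = 20·-111.5000 = -2230.0000
edge 1: (19,12)→(20,36)  cross = 19·36 − 20·12 = 444.0000; (r_i+r_j)·cross = 39·444.0000 = 17316.0000
edge 2: (20,36)→(19.5,36)  cross = 20·36 − 19.5·36 = 18.0000; (r_i+r_j)·cross = 39.5·18.0000 = 711.0000
edge 3: (19.5,36)→(3,29)  cross = 19.5·29 − 3·36 = 457.5000; (r_i+r_j)·cross = 22.5·457.5000 = 10293.7500
edge 4: (3,29)→(1,26)  cross = 3·26 − 1·29 = 49.0000; (r_i+r_j)·cross = 4·49.0000 = 196.0000
edge 5: (1,26)→(1,6.5)  cross = 1·6.5 − 1·26 = -19.5000; (r_i+r_j)·cross = 2·-19.5000 = -39.0000
Σcross = 837.5000 → A = |Σcross|/2 = 418.7500 mm²
Σ(r_i+r_j)·cross = 26247.7500 → first moment M = |Σ|/6 = 4374.6250
R_c = M/A = 4374.6250/418.7500 = 10.4469 mm
θ = 344° = 6.003933 rad
V = θ·R_c·A = 6.003933·10.4469·418.7500 = 26264.954 mm³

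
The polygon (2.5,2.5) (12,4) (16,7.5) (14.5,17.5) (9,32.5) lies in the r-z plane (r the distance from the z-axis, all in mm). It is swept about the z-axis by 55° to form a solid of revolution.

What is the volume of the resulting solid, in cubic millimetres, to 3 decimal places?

Volume = 1977.238 mm³

Profile (r,z), 5 vertices: (2.5,2.5) (12,4) (16,7.5) (14.5,17.5) (9,32.5)
edge 0: (2.5,2.5)→(12,4)  cross = 2.5·4 − 12·2.5 = -20.0000; (r_i+r_j)·cross = 14.5·-20.0000 = -290.0000
edge 1: (12,4)→(16,7.5)  cross = 12·7.5 − 16·4 = 26.0000; (r_i+r_j)·cross = 28·26.0000 = 728.0000
edge 2: (16,7.5)→(14.5,17.5)  cross = 16·17.5 − 14.5·7.5 = 171.2500; (r_i+r_j)·cross = 30.5·171.2500 = 5223.1250
edge 3: (14.5,17.5)→(9,32.5)  cross = 14.5·32.5 − 9·17.5 = 313.7500; (r_i+r_j)·cross = 23.5·313.7500 = 7373.1250
edge 4: (9,32.5)→(2.5,2.5)  cross = 9·2.5 − 2.5·32.5 = -58.7500; (r_i+r_j)·cross = 11.5·-58.7500 = -675.6250
Σcross = 432.2500 → A = |Σcross|/2 = 216.1250 mm²
Σ(r_i+r_j)·cross = 12358.6250 → first moment M = |Σ|/6 = 2059.7708
R_c = M/A = 2059.7708/216.1250 = 9.5305 mm
θ = 55° = 0.959931 rad
V = θ·R_c·A = 0.959931·9.5305·216.1250 = 1977.238 mm³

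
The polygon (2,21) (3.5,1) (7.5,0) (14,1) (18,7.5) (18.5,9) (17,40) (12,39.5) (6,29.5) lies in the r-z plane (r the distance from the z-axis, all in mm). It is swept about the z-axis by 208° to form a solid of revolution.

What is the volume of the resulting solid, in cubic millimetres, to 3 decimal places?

Profile (r,z), 9 vertices: (2,21) (3.5,1) (7.5,0) (14,1) (18,7.5) (18.5,9) (17,40) (12,39.5) (6,29.5)
edge 0: (2,21)→(3.5,1)  cross = 2·1 − 3.5·21 = -71.5000; (r_i+r_j)·cross = 5.5·-71.5000 = -393.2500
edge 1: (3.5,1)→(7.5,0)  cross = 3.5·0 − 7.5·1 = -7.5000; (r_i+r_j)·cross = 11·-7.5000 = -82.5000
edge 2: (7.5,0)→(14,1)  cross = 7.5·1 − 14·0 = 7.5000; (r_i+r_j)·cross = 21.5·7.5000 = 161.2500
edge 3: (14,1)→(18,7.5)  cross = 14·7.5 − 18·1 = 87.0000; (r_i+r_j)·cross = 32·87.0000 = 2784.0000
edge 4: (18,7.5)→(18.5,9)  cross = 18·9 − 18.5·7.5 = 23.2500; (r_i+r_j)·cross = 36.5·23.2500 = 848.6250
edge 5: (18.5,9)→(17,40)  cross = 18.5·40 − 17·9 = 587.0000; (r_i+r_j)·cross = 35.5·587.0000 = 20838.5000
edge 6: (17,40)→(12,39.5)  cross = 17·39.5 − 12·40 = 191.5000; (r_i+r_j)·cross = 29·191.5000 = 5553.5000
edge 7: (12,39.5)→(6,29.5)  cross = 12·29.5 − 6·39.5 = 117.0000; (r_i+r_j)·cross = 18·117.0000 = 2106.0000
edge 8: (6,29.5)→(2,21)  cross = 6·21 − 2·29.5 = 67.0000; (r_i+r_j)·cross = 8·67.0000 = 536.0000
Σcross = 1001.2500 → A = |Σcross|/2 = 500.6250 mm²
Σ(r_i+r_j)·cross = 32352.1250 → first moment M = |Σ|/6 = 5392.0208
R_c = M/A = 5392.0208/500.6250 = 10.7706 mm
θ = 208° = 3.630285 rad
V = θ·R_c·A = 3.630285·10.7706·500.6250 = 19574.572 mm³

Volume = 19574.572 mm³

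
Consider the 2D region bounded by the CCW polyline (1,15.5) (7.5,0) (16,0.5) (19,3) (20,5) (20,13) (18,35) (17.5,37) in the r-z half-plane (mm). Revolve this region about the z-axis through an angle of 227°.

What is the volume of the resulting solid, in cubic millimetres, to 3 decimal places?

Volume = 21231.395 mm³

Profile (r,z), 8 vertices: (1,15.5) (7.5,0) (16,0.5) (19,3) (20,5) (20,13) (18,35) (17.5,37)
edge 0: (1,15.5)→(7.5,0)  cross = 1·0 − 7.5·15.5 = -116.2500; (r_i+r_j)·cross = 8.5·-116.2500 = -988.1250
edge 1: (7.5,0)→(16,0.5)  cross = 7.5·0.5 − 16·0 = 3.7500; (r_i+r_j)·cross = 23.5·3.7500 = 88.1250
edge 2: (16,0.5)→(19,3)  cross = 16·3 − 19·0.5 = 38.5000; (r_i+r_j)·cross = 35·38.5000 = 1347.5000
edge 3: (19,3)→(20,5)  cross = 19·5 − 20·3 = 35.0000; (r_i+r_j)·cross = 39·35.0000 = 1365.0000
edge 4: (20,5)→(20,13)  cross = 20·13 − 20·5 = 160.0000; (r_i+r_j)·cross = 40·160.0000 = 6400.0000
edge 5: (20,13)→(18,35)  cross = 20·35 − 18·13 = 466.0000; (r_i+r_j)·cross = 38·466.0000 = 17708.0000
edge 6: (18,35)→(17.5,37)  cross = 18·37 − 17.5·35 = 53.5000; (r_i+r_j)·cross = 35.5·53.5000 = 1899.2500
edge 7: (17.5,37)→(1,15.5)  cross = 17.5·15.5 − 1·37 = 234.2500; (r_i+r_j)·cross = 18.5·234.2500 = 4333.6250
Σcross = 874.7500 → A = |Σcross|/2 = 437.3750 mm²
Σ(r_i+r_j)·cross = 32153.3750 → first moment M = |Σ|/6 = 5358.8958
R_c = M/A = 5358.8958/437.3750 = 12.2524 mm
θ = 227° = 3.961897 rad
V = θ·R_c·A = 3.961897·12.2524·437.3750 = 21231.395 mm³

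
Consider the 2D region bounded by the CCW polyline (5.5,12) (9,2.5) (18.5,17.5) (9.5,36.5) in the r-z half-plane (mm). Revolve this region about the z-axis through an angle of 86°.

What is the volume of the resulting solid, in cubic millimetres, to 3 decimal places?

Volume = 3663.274 mm³

Profile (r,z), 4 vertices: (5.5,12) (9,2.5) (18.5,17.5) (9.5,36.5)
edge 0: (5.5,12)→(9,2.5)  cross = 5.5·2.5 − 9·12 = -94.2500; (r_i+r_j)·cross = 14.5·-94.2500 = -1366.6250
edge 1: (9,2.5)→(18.5,17.5)  cross = 9·17.5 − 18.5·2.5 = 111.2500; (r_i+r_j)·cross = 27.5·111.2500 = 3059.3750
edge 2: (18.5,17.5)→(9.5,36.5)  cross = 18.5·36.5 − 9.5·17.5 = 509.0000; (r_i+r_j)·cross = 28·509.0000 = 14252.0000
edge 3: (9.5,36.5)→(5.5,12)  cross = 9.5·12 − 5.5·36.5 = -86.7500; (r_i+r_j)·cross = 15·-86.7500 = -1301.2500
Σcross = 439.2500 → A = |Σcross|/2 = 219.6250 mm²
Σ(r_i+r_j)·cross = 14643.5000 → first moment M = |Σ|/6 = 2440.5833
R_c = M/A = 2440.5833/219.6250 = 11.1125 mm
θ = 86° = 1.500983 rad
V = θ·R_c·A = 1.500983·11.1125·219.6250 = 3663.274 mm³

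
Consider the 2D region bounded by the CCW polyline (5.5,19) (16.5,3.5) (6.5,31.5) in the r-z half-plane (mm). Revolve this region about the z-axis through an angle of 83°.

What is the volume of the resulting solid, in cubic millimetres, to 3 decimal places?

Profile (r,z), 3 vertices: (5.5,19) (16.5,3.5) (6.5,31.5)
edge 0: (5.5,19)→(16.5,3.5)  cross = 5.5·3.5 − 16.5·19 = -294.2500; (r_i+r_j)·cross = 22·-294.2500 = -6473.5000
edge 1: (16.5,3.5)→(6.5,31.5)  cross = 16.5·31.5 − 6.5·3.5 = 497.0000; (r_i+r_j)·cross = 23·497.0000 = 11431.0000
edge 2: (6.5,31.5)→(5.5,19)  cross = 6.5·19 − 5.5·31.5 = -49.7500; (r_i+r_j)·cross = 12·-49.7500 = -597.0000
Σcross = 153.0000 → A = |Σcross|/2 = 76.5000 mm²
Σ(r_i+r_j)·cross = 4360.5000 → first moment M = |Σ|/6 = 726.7500
R_c = M/A = 726.7500/76.5000 = 9.5000 mm
θ = 83° = 1.448623 rad
V = θ·R_c·A = 1.448623·9.5000·76.5000 = 1052.787 mm³

Volume = 1052.787 mm³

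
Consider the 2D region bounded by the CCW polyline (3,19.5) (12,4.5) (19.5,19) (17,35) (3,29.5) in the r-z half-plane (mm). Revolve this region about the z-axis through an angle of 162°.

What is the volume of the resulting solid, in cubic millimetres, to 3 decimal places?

Profile (r,z), 5 vertices: (3,19.5) (12,4.5) (19.5,19) (17,35) (3,29.5)
edge 0: (3,19.5)→(12,4.5)  cross = 3·4.5 − 12·19.5 = -220.5000; (r_i+r_j)·cross = 15·-220.5000 = -3307.5000
edge 1: (12,4.5)→(19.5,19)  cross = 12·19 − 19.5·4.5 = 140.2500; (r_i+r_j)·cross = 31.5·140.2500 = 4417.8750
edge 2: (19.5,19)→(17,35)  cross = 19.5·35 − 17·19 = 359.5000; (r_i+r_j)·cross = 36.5·359.5000 = 13121.7500
edge 3: (17,35)→(3,29.5)  cross = 17·29.5 − 3·35 = 396.5000; (r_i+r_j)·cross = 20·396.5000 = 7930.0000
edge 4: (3,29.5)→(3,19.5)  cross = 3·19.5 − 3·29.5 = -30.0000; (r_i+r_j)·cross = 6·-30.0000 = -180.0000
Σcross = 645.7500 → A = |Σcross|/2 = 322.8750 mm²
Σ(r_i+r_j)·cross = 21982.1250 → first moment M = |Σ|/6 = 3663.6875
R_c = M/A = 3663.6875/322.8750 = 11.3471 mm
θ = 162° = 2.827433 rad
V = θ·R_c·A = 2.827433·11.3471·322.8750 = 10358.832 mm³

Volume = 10358.832 mm³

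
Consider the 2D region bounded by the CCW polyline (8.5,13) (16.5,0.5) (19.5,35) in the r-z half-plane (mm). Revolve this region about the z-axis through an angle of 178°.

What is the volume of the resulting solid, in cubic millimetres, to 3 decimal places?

Profile (r,z), 3 vertices: (8.5,13) (16.5,0.5) (19.5,35)
edge 0: (8.5,13)→(16.5,0.5)  cross = 8.5·0.5 − 16.5·13 = -210.2500; (r_i+r_j)·cross = 25·-210.2500 = -5256.2500
edge 1: (16.5,0.5)→(19.5,35)  cross = 16.5·35 − 19.5·0.5 = 567.7500; (r_i+r_j)·cross = 36·567.7500 = 20439.0000
edge 2: (19.5,35)→(8.5,13)  cross = 19.5·13 − 8.5·35 = -44.0000; (r_i+r_j)·cross = 28·-44.0000 = -1232.0000
Σcross = 313.5000 → A = |Σcross|/2 = 156.7500 mm²
Σ(r_i+r_j)·cross = 13950.7500 → first moment M = |Σ|/6 = 2325.1250
R_c = M/A = 2325.1250/156.7500 = 14.8333 mm
θ = 178° = 3.106686 rad
V = θ·R_c·A = 3.106686·14.8333·156.7500 = 7223.433 mm³

Volume = 7223.433 mm³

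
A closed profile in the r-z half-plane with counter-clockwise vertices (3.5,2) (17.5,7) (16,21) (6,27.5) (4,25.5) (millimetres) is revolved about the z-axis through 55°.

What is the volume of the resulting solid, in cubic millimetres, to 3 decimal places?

Profile (r,z), 5 vertices: (3.5,2) (17.5,7) (16,21) (6,27.5) (4,25.5)
edge 0: (3.5,2)→(17.5,7)  cross = 3.5·7 − 17.5·2 = -10.5000; (r_i+r_j)·cross = 21·-10.5000 = -220.5000
edge 1: (17.5,7)→(16,21)  cross = 17.5·21 − 16·7 = 255.5000; (r_i+r_j)·cross = 33.5·255.5000 = 8559.2500
edge 2: (16,21)→(6,27.5)  cross = 16·27.5 − 6·21 = 314.0000; (r_i+r_j)·cross = 22·314.0000 = 6908.0000
edge 3: (6,27.5)→(4,25.5)  cross = 6·25.5 − 4·27.5 = 43.0000; (r_i+r_j)·cross = 10·43.0000 = 430.0000
edge 4: (4,25.5)→(3.5,2)  cross = 4·2 − 3.5·25.5 = -81.2500; (r_i+r_j)·cross = 7.5·-81.2500 = -609.3750
Σcross = 520.7500 → A = |Σcross|/2 = 260.3750 mm²
Σ(r_i+r_j)·cross = 15067.3750 → first moment M = |Σ|/6 = 2511.2292
R_c = M/A = 2511.2292/260.3750 = 9.6447 mm
θ = 55° = 0.959931 rad
V = θ·R_c·A = 0.959931·9.6447·260.3750 = 2410.607 mm³

Volume = 2410.607 mm³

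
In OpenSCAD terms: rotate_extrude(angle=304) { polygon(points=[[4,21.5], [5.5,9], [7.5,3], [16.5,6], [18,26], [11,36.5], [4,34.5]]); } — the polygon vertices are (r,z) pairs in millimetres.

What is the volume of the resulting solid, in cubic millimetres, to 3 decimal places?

Volume = 20663.994 mm³

Profile (r,z), 7 vertices: (4,21.5) (5.5,9) (7.5,3) (16.5,6) (18,26) (11,36.5) (4,34.5)
edge 0: (4,21.5)→(5.5,9)  cross = 4·9 − 5.5·21.5 = -82.2500; (r_i+r_j)·cross = 9.5·-82.2500 = -781.3750
edge 1: (5.5,9)→(7.5,3)  cross = 5.5·3 − 7.5·9 = -51.0000; (r_i+r_j)·cross = 13·-51.0000 = -663.0000
edge 2: (7.5,3)→(16.5,6)  cross = 7.5·6 − 16.5·3 = -4.5000; (r_i+r_j)·cross = 24·-4.5000 = -108.0000
edge 3: (16.5,6)→(18,26)  cross = 16.5·26 − 18·6 = 321.0000; (r_i+r_j)·cross = 34.5·321.0000 = 11074.5000
edge 4: (18,26)→(11,36.5)  cross = 18·36.5 − 11·26 = 371.0000; (r_i+r_j)·cross = 29·371.0000 = 10759.0000
edge 5: (11,36.5)→(4,34.5)  cross = 11·34.5 − 4·36.5 = 233.5000; (r_i+r_j)·cross = 15·233.5000 = 3502.5000
edge 6: (4,34.5)→(4,21.5)  cross = 4·21.5 − 4·34.5 = -52.0000; (r_i+r_j)·cross = 8·-52.0000 = -416.0000
Σcross = 735.7500 → A = |Σcross|/2 = 367.8750 mm²
Σ(r_i+r_j)·cross = 23367.6250 → first moment M = |Σ|/6 = 3894.6042
R_c = M/A = 3894.6042/367.8750 = 10.5868 mm
θ = 304° = 5.305801 rad
V = θ·R_c·A = 5.305801·10.5868·367.8750 = 20663.994 mm³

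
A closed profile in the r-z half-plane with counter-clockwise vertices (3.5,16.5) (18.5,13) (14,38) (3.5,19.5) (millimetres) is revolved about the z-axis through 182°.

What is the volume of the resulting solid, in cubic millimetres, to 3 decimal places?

Profile (r,z), 4 vertices: (3.5,16.5) (18.5,13) (14,38) (3.5,19.5)
edge 0: (3.5,16.5)→(18.5,13)  cross = 3.5·13 − 18.5·16.5 = -259.7500; (r_i+r_j)·cross = 22·-259.7500 = -5714.5000
edge 1: (18.5,13)→(14,38)  cross = 18.5·38 − 14·13 = 521.0000; (r_i+r_j)·cross = 32.5·521.0000 = 16932.5000
edge 2: (14,38)→(3.5,19.5)  cross = 14·19.5 − 3.5·38 = 140.0000; (r_i+r_j)·cross = 17.5·140.0000 = 2450.0000
edge 3: (3.5,19.5)→(3.5,16.5)  cross = 3.5·16.5 − 3.5·19.5 = -10.5000; (r_i+r_j)·cross = 7·-10.5000 = -73.5000
Σcross = 390.7500 → A = |Σcross|/2 = 195.3750 mm²
Σ(r_i+r_j)·cross = 13594.5000 → first moment M = |Σ|/6 = 2265.7500
R_c = M/A = 2265.7500/195.3750 = 11.5969 mm
θ = 182° = 3.176499 rad
V = θ·R_c·A = 3.176499·11.5969·195.3750 = 7197.153 mm³

Volume = 7197.153 mm³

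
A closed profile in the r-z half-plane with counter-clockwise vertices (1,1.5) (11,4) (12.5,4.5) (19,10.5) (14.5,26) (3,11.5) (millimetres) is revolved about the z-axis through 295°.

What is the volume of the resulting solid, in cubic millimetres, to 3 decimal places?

Volume = 12230.895 mm³

Profile (r,z), 6 vertices: (1,1.5) (11,4) (12.5,4.5) (19,10.5) (14.5,26) (3,11.5)
edge 0: (1,1.5)→(11,4)  cross = 1·4 − 11·1.5 = -12.5000; (r_i+r_j)·cross = 12·-12.5000 = -150.0000
edge 1: (11,4)→(12.5,4.5)  cross = 11·4.5 − 12.5·4 = -0.5000; (r_i+r_j)·cross = 23.5·-0.5000 = -11.7500
edge 2: (12.5,4.5)→(19,10.5)  cross = 12.5·10.5 − 19·4.5 = 45.7500; (r_i+r_j)·cross = 31.5·45.7500 = 1441.1250
edge 3: (19,10.5)→(14.5,26)  cross = 19·26 − 14.5·10.5 = 341.7500; (r_i+r_j)·cross = 33.5·341.7500 = 11448.6250
edge 4: (14.5,26)→(3,11.5)  cross = 14.5·11.5 − 3·26 = 88.7500; (r_i+r_j)·cross = 17.5·88.7500 = 1553.1250
edge 5: (3,11.5)→(1,1.5)  cross = 3·1.5 − 1·11.5 = -7.0000; (r_i+r_j)·cross = 4·-7.0000 = -28.0000
Σcross = 456.2500 → A = |Σcross|/2 = 228.1250 mm²
Σ(r_i+r_j)·cross = 14253.1250 → first moment M = |Σ|/6 = 2375.5208
R_c = M/A = 2375.5208/228.1250 = 10.4132 mm
θ = 295° = 5.148721 rad
V = θ·R_c·A = 5.148721·10.4132·228.1250 = 12230.895 mm³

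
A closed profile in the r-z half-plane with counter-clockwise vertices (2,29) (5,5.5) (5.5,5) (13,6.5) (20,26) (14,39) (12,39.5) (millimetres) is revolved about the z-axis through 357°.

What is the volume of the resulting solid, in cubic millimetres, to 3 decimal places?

Volume = 26428.825 mm³

Profile (r,z), 7 vertices: (2,29) (5,5.5) (5.5,5) (13,6.5) (20,26) (14,39) (12,39.5)
edge 0: (2,29)→(5,5.5)  cross = 2·5.5 − 5·29 = -134.0000; (r_i+r_j)·cross = 7·-134.0000 = -938.0000
edge 1: (5,5.5)→(5.5,5)  cross = 5·5 − 5.5·5.5 = -5.2500; (r_i+r_j)·cross = 10.5·-5.2500 = -55.1250
edge 2: (5.5,5)→(13,6.5)  cross = 5.5·6.5 − 13·5 = -29.2500; (r_i+r_j)·cross = 18.5·-29.2500 = -541.1250
edge 3: (13,6.5)→(20,26)  cross = 13·26 − 20·6.5 = 208.0000; (r_i+r_j)·cross = 33·208.0000 = 6864.0000
edge 4: (20,26)→(14,39)  cross = 20·39 − 14·26 = 416.0000; (r_i+r_j)·cross = 34·416.0000 = 14144.0000
edge 5: (14,39)→(12,39.5)  cross = 14·39.5 − 12·39 = 85.0000; (r_i+r_j)·cross = 26·85.0000 = 2210.0000
edge 6: (12,39.5)→(2,29)  cross = 12·29 − 2·39.5 = 269.0000; (r_i+r_j)·cross = 14·269.0000 = 3766.0000
Σcross = 809.5000 → A = |Σcross|/2 = 404.7500 mm²
Σ(r_i+r_j)·cross = 25449.7500 → first moment M = |Σ|/6 = 4241.6250
R_c = M/A = 4241.6250/404.7500 = 10.4796 mm
θ = 357° = 6.230825 rad
V = θ·R_c·A = 6.230825·10.4796·404.7500 = 26428.825 mm³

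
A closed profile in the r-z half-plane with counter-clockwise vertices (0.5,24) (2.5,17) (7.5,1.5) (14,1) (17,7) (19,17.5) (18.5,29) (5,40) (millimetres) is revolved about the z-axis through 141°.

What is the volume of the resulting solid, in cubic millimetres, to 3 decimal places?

Profile (r,z), 8 vertices: (0.5,24) (2.5,17) (7.5,1.5) (14,1) (17,7) (19,17.5) (18.5,29) (5,40)
edge 0: (0.5,24)→(2.5,17)  cross = 0.5·17 − 2.5·24 = -51.5000; (r_i+r_j)·cross = 3·-51.5000 = -154.5000
edge 1: (2.5,17)→(7.5,1.5)  cross = 2.5·1.5 − 7.5·17 = -123.7500; (r_i+r_j)·cross = 10·-123.7500 = -1237.5000
edge 2: (7.5,1.5)→(14,1)  cross = 7.5·1 − 14·1.5 = -13.5000; (r_i+r_j)·cross = 21.5·-13.5000 = -290.2500
edge 3: (14,1)→(17,7)  cross = 14·7 − 17·1 = 81.0000; (r_i+r_j)·cross = 31·81.0000 = 2511.0000
edge 4: (17,7)→(19,17.5)  cross = 17·17.5 − 19·7 = 164.5000; (r_i+r_j)·cross = 36·164.5000 = 5922.0000
edge 5: (19,17.5)→(18.5,29)  cross = 19·29 − 18.5·17.5 = 227.2500; (r_i+r_j)·cross = 37.5·227.2500 = 8521.8750
edge 6: (18.5,29)→(5,40)  cross = 18.5·40 − 5·29 = 595.0000; (r_i+r_j)·cross = 23.5·595.0000 = 13982.5000
edge 7: (5,40)→(0.5,24)  cross = 5·24 − 0.5·40 = 100.0000; (r_i+r_j)·cross = 5.5·100.0000 = 550.0000
Σcross = 979.0000 → A = |Σcross|/2 = 489.5000 mm²
Σ(r_i+r_j)·cross = 29805.1250 → first moment M = |Σ|/6 = 4967.5208
R_c = M/A = 4967.5208/489.5000 = 10.1482 mm
θ = 141° = 2.460914 rad
V = θ·R_c·A = 2.460914·10.1482·489.5000 = 12224.643 mm³

Volume = 12224.643 mm³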